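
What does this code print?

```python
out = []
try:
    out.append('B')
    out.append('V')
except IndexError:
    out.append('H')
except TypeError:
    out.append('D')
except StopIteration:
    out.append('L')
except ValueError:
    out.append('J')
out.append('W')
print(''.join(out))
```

Execution trace: 'B' (try body) → 'V' (try body, no exception) → 'W' (after the try/except). Output: BVW

Answer: BVW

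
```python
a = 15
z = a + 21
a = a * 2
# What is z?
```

Trace:
`a = 15` → a = 15
`z = a + 21` → z = 36
`a = a * 2` → a = 30
So z = 36

Answer: 36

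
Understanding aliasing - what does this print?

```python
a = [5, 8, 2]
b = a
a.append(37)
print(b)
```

Key concept: basic list aliasing.
Step by step:
`a = [5, 8, 2]` → a = [5, 8, 2]
`b = a` → b = [5, 8, 2] (same object as a)
`a.append(37)` → a = [5, 8, 2, 37] (same object as b); b = [5, 8, 2, 37] (same object as a)
`print(b)` → prints [5, 8, 2, 37]

Answer: [5, 8, 2, 37]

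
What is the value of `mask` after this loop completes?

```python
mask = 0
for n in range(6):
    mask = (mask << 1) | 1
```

Build 6 consecutive 1-bits: 0b111111
`mask` takes the values: 0 → 1 → 3 → 7 → 15 → 31 → 63

Answer: 63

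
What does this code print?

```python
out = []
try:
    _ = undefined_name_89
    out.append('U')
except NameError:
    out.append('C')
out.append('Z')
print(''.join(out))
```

Execution trace: 'C' (except NameError) → 'Z' (after the try/except). Output: CZ

Answer: CZ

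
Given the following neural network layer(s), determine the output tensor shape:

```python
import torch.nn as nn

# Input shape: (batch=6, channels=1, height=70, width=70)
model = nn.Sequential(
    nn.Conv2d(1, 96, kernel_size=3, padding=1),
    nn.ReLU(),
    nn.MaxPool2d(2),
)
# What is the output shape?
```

Input: (6, 1, 70, 70) -> after Conv2d: (6, 96, 70, 70) -> after ReLU: (6, 96, 70, 70) -> Output: (6, 96, 35, 35)

Answer: (6, 96, 35, 35)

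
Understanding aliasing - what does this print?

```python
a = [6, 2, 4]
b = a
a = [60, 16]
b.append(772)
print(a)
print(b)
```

Key concept: rebinding vs mutation: a is rebound to a new list, b still points at the original.
Step by step:
`a = [6, 2, 4]` → a = [6, 2, 4]
`b = a` → b = [6, 2, 4] (same object as a)
`a = [60, 16]` → a = [60, 16]
`b.append(772)` → b = [6, 2, 4, 772]
`print(a)` → prints [60, 16]
`print(b)` → prints [6, 2, 4, 772]

Answer:
[60, 16]
[6, 2, 4, 772]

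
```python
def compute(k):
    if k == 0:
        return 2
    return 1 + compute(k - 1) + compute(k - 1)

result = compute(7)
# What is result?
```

compute(k) = 1 + 2·compute(k-1), compute(0)=2. Closed form: (2+1)·2^7 - 1 = 383.

Answer: 383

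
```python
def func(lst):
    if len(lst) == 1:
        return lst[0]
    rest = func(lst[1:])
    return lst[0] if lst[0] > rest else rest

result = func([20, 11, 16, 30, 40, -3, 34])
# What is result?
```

Recursive max over [20, 11, 16, 30, 40, -3, 34] = 40

Answer: 40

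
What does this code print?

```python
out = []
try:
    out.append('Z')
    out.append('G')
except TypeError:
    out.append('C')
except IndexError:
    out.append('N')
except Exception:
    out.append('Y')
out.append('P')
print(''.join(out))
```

Execution trace: 'Z' (try body) → 'G' (try body, no exception) → 'P' (after the try/except). Output: ZGP

Answer: ZGP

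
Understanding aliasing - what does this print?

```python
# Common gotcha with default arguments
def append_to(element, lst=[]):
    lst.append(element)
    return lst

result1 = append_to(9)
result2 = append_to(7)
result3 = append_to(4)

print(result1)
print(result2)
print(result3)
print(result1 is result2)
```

Key concept: mutable default argument gotcha.
Step by step:
`result1 = append_to(9)` → result1 = [9]
`result2 = append_to(7)` → result1 = [9, 7] (same object as result2); result2 = [9, 7] (same object as result1)
`result3 = append_to(4)` → result1 = [9, 7, 4] (same object as result2, result3); result2 = [9, 7, 4] (same object as result1, result3); result3 = [9, 7, 4] (same object as result1, result2)
`print(result1)` → prints [9, 7, 4]
`print(result2)` → prints [9, 7, 4]
`print(result3)` → prints [9, 7, 4]
`print(result1 is result2)` → prints True

Answer:
[9, 7, 4]
[9, 7, 4]
[9, 7, 4]
True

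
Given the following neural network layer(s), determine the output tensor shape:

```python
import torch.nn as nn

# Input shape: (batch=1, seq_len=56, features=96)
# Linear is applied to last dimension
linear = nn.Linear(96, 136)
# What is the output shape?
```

Input: (1, 56, 96) -> Output: (1, 56, 136)

Answer: (1, 56, 136)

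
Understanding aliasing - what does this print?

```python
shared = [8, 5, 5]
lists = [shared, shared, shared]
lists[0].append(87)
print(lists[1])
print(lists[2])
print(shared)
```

Key concept: list of same reference.
Step by step:
`shared = [8, 5, 5]` → shared = [8, 5, 5]
`lists = [shared, shared, shared]` → lists = [[8, 5, 5], [8, 5, 5], [8, 5, 5]]
`lists[0].append(87)` → shared = [8, 5, 5, 87]; lists = [[8, 5, 5, 87], [8, 5, 5, 87], [8, 5, 5, 87]]
`print(lists[1])` → prints [8, 5, 5, 87]
`print(lists[2])` → prints [8, 5, 5, 87]
`print(shared)` → prints [8, 5, 5, 87]

Answer:
[8, 5, 5, 87]
[8, 5, 5, 87]
[8, 5, 5, 87]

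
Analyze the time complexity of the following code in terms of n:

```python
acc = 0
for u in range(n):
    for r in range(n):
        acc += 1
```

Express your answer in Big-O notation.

Each loop level contributes: n × n. Multiplying the contributions gives O(n^2).

Answer: O(n^2)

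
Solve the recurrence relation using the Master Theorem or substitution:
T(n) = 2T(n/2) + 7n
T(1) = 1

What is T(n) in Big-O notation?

By Master Theorem: a=2, b=2, f(n)=7n. Since log_2(2) = 1 and f(n) = Θ(n^1), Case 2 applies. T(n) = O(n log n).

Answer: O(n log n)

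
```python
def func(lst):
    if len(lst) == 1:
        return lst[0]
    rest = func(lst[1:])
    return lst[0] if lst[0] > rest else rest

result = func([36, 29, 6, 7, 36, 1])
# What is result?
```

Recursive max over [36, 29, 6, 7, 36, 1] = 36

Answer: 36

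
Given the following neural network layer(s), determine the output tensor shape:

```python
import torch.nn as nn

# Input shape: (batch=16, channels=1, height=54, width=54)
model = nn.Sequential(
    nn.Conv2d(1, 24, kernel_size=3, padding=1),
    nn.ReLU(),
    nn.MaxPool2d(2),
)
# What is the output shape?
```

Input: (16, 1, 54, 54) -> after Conv2d: (16, 24, 54, 54) -> after ReLU: (16, 24, 54, 54) -> Output: (16, 24, 27, 27)

Answer: (16, 24, 27, 27)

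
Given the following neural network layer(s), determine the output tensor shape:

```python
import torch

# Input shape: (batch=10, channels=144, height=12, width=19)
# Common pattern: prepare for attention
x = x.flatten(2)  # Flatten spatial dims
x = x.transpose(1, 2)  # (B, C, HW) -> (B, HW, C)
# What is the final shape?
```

Input: (10, 144, 12, 19) -> after flatten(2): (10, 144, 228) -> Output: (10, 228, 144)

Answer: (10, 228, 144)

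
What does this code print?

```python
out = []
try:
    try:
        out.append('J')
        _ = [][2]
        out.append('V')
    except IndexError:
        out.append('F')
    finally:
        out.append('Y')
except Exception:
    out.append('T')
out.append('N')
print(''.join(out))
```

Execution trace: 'J' (inner try body) → 'F' (inner except IndexError) → 'Y' (inner finally) → 'N' (after the try/except). Output: JFYN

Answer: JFYN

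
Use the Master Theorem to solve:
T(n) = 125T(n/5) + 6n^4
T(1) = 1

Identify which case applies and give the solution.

a=125, b=5, f(n)=6n^4. log_5(125) = 3. Since c=4 > 3 and the regularity condition holds (125(n/5)^4 = (125/5^4)n^4 with 125/5^4 < 1), Case 3 applies: T(n) = Θ(f(n)) = O(n^4).

Answer: O(n^4) - Case 3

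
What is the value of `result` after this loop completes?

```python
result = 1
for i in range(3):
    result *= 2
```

2^3 = 8
`result` takes the values: 1 → 2 → 4 → 8

Answer: 8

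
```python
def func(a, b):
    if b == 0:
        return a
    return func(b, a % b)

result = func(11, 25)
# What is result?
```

func(11, 25) -> func(25, 11) -> func(11, 3) -> func(3, 2) -> func(2, 1) -> func(1, 0) -> 1

Answer: 1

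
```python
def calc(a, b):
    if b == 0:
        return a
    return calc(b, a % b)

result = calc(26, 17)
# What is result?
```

calc(26, 17) -> calc(17, 9) -> calc(9, 8) -> calc(8, 1) -> calc(1, 0) -> 1

Answer: 1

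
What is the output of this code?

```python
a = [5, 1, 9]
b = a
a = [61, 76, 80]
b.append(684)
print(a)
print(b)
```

Key concept: rebinding vs mutation: a is rebound to a new list, b still points at the original.
Step by step:
`a = [5, 1, 9]` → a = [5, 1, 9]
`b = a` → b = [5, 1, 9] (same object as a)
`a = [61, 76, 80]` → a = [61, 76, 80]
`b.append(684)` → b = [5, 1, 9, 684]
`print(a)` → prints [61, 76, 80]
`print(b)` → prints [5, 1, 9, 684]

Answer:
[61, 76, 80]
[5, 1, 9, 684]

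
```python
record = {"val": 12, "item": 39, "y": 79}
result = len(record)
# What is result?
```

Trace:
`record = {"val": 12, "item": 39, "y": 79}` → record = {'val': 12, 'item': 39, 'y': 79}
`result = len(record)` → result = 3
So result = 3

Answer: 3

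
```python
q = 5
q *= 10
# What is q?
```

Trace:
`q = 5` → q = 5
`q *= 10` → q = 50
So q = 50

Answer: 50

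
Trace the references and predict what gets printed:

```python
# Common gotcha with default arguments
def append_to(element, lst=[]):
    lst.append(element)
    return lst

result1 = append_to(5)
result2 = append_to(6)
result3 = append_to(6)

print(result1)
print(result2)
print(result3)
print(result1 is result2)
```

Key concept: mutable default argument gotcha.
Step by step:
`result1 = append_to(5)` → result1 = [5]
`result2 = append_to(6)` → result1 = [5, 6] (same object as result2); result2 = [5, 6] (same object as result1)
`result3 = append_to(6)` → result1 = [5, 6, 6] (same object as result2, result3); result2 = [5, 6, 6] (same object as result1, result3); result3 = [5, 6, 6] (same object as result1, result2)
`print(result1)` → prints [5, 6, 6]
`print(result2)` → prints [5, 6, 6]
`print(result3)` → prints [5, 6, 6]
`print(result1 is result2)` → prints True

Answer:
[5, 6, 6]
[5, 6, 6]
[5, 6, 6]
True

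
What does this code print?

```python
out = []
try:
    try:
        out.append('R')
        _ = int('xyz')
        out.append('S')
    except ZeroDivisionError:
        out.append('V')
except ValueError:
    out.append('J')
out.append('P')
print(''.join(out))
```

Execution trace: 'R' (inner try body) → 'J' (outer except ValueError) → 'P' (after the try/except). Output: RJP

Answer: RJP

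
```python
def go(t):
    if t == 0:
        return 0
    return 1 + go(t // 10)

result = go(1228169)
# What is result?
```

Count of digits of 1228169: 7

Answer: 7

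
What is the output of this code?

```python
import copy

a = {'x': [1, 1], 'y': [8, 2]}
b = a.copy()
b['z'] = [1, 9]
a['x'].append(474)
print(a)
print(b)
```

Key concept: shallow copy of dict with mutable values.
Step by step:
`a = {'x': [1, 1], 'y': [8, 2]}` → a = {'x': [1, 1], 'y': [8, 2]}
`b = a.copy()` → b = {'x': [1, 1], 'y': [8, 2]}
`b['z'] = [1, 9]` → b = {'x': [1, 1], 'y': [8, 2], 'z': [1, 9]}
`a['x'].append(474)` → a = {'x': [1, 1, 474], 'y': [8, 2]}; b = {'x': [1, 1, 474], 'y': [8, 2], 'z': [1, 9]}
`print(a)` → prints {'x': [1, 1, 474], 'y': [8, 2]}
`print(b)` → prints {'x': [1, 1, 474], 'y': [8, 2], 'z': [1, 9]}

Answer:
{'x': [1, 1, 474], 'y': [8, 2]}
{'x': [1, 1, 474], 'y': [8, 2], 'z': [1, 9]}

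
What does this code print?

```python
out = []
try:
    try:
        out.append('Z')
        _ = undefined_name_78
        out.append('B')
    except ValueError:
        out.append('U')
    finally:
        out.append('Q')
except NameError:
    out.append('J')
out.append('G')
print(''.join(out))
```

Execution trace: 'Z' (try body) → 'Q' (finally) → 'J' (outer except NameError) → 'G' (after the try/except). Output: ZQJG

Answer: ZQJG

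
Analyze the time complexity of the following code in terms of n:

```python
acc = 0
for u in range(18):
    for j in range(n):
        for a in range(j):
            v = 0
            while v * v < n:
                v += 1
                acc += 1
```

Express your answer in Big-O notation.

Each loop level contributes: 1 × n × n × √n. Multiplying the contributions gives O(n^2√n).

Answer: O(n^2√n)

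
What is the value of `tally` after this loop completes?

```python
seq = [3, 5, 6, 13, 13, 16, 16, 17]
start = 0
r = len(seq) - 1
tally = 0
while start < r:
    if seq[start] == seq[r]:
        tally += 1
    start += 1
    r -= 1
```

Count matching pairs from ends
`tally` takes the values: 0 → 1

Answer: 1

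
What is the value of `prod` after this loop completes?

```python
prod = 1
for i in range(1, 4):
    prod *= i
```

3! = 6
`prod` takes the values: 1 → 2 → 6

Answer: 6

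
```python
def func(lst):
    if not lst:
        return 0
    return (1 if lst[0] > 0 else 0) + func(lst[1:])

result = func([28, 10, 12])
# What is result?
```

Count of positive elements in [28, 10, 12] = 3

Answer: 3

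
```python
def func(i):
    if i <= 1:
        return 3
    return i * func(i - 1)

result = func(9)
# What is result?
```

func(9) = 9 * 8 * 7 * 6 * 5 * 4 * 3 * 2 * 3 = 1088640

Answer: 1088640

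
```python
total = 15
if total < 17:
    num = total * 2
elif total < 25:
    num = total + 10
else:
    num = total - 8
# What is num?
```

Trace:
`total = 15` → total = 15
`if total < 17: ...` → total < 17 is True → num = 30
So num = 30

Answer: 30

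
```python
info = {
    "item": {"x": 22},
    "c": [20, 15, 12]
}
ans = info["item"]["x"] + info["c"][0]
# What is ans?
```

Trace:
`info = { ...` → info = {'item': {'x': 22}, 'c': [20, 15, 12]}
`ans = info["item"]["x"] + info["c"][0]` → ans = 42
So ans = 42

Answer: 42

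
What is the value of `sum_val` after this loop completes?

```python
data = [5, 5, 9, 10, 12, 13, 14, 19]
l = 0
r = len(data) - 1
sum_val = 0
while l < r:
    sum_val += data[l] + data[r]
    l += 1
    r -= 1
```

Sum of pairs from ends
`sum_val` takes the values: 0 → 24 → 43 → 65 → 87

Answer: 87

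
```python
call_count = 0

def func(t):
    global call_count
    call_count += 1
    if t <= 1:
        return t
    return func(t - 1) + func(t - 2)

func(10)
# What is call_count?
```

Calls(t) = 1 + Calls(t-1) + Calls(t-2); Calls(0)=Calls(1)=1. For t=10 this gives 177.

Answer: 177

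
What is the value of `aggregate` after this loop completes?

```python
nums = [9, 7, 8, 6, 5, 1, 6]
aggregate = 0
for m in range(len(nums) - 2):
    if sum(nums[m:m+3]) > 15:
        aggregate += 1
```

Count windows with sum > 15
`aggregate` takes the values: 0 → 1 → 2 → 3

Answer: 3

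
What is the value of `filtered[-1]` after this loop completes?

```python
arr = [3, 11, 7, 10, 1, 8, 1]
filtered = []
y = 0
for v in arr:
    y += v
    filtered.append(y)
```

Cumulative sum ends at 41
`filtered` takes the values: [] → [3] → [3, 14] → [3, 14, 21] → [3, 14, 21, 31] → [3, 14, 21, 31, 32] → [3, 14, 21, 31, 32, 40] → [3, 14, 21, 31, 32, 40, 41]
So `filtered[-1]` = 41

Answer: 41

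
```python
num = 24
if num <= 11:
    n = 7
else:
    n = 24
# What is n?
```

Trace:
`num = 24` → num = 24
`if num <= 11: ...` → num <= 11 is False, take else branch → n = 24
So n = 24

Answer: 24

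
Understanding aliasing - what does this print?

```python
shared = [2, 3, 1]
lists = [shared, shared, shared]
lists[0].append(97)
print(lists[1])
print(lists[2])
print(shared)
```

Key concept: list of same reference.
Step by step:
`shared = [2, 3, 1]` → shared = [2, 3, 1]
`lists = [shared, shared, shared]` → lists = [[2, 3, 1], [2, 3, 1], [2, 3, 1]]
`lists[0].append(97)` → shared = [2, 3, 1, 97]; lists = [[2, 3, 1, 97], [2, 3, 1, 97], [2, 3, 1, 97]]
`print(lists[1])` → prints [2, 3, 1, 97]
`print(lists[2])` → prints [2, 3, 1, 97]
`print(shared)` → prints [2, 3, 1, 97]

Answer:
[2, 3, 1, 97]
[2, 3, 1, 97]
[2, 3, 1, 97]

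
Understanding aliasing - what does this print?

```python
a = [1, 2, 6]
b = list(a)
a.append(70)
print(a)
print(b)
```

Key concept: list() constructor creates copy.
Step by step:
`a = [1, 2, 6]` → a = [1, 2, 6]
`b = list(a)` → b = [1, 2, 6]
`a.append(70)` → a = [1, 2, 6, 70]
`print(a)` → prints [1, 2, 6, 70]
`print(b)` → prints [1, 2, 6]

Answer:
[1, 2, 6, 70]
[1, 2, 6]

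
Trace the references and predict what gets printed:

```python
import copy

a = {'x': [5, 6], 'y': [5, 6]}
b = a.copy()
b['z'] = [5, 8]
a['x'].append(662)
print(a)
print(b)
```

Key concept: shallow copy of dict with mutable values.
Step by step:
`a = {'x': [5, 6], 'y': [5, 6]}` → a = {'x': [5, 6], 'y': [5, 6]}
`b = a.copy()` → b = {'x': [5, 6], 'y': [5, 6]}
`b['z'] = [5, 8]` → b = {'x': [5, 6], 'y': [5, 6], 'z': [5, 8]}
`a['x'].append(662)` → a = {'x': [5, 6, 662], 'y': [5, 6]}; b = {'x': [5, 6, 662], 'y': [5, 6], 'z': [5, 8]}
`print(a)` → prints {'x': [5, 6, 662], 'y': [5, 6]}
`print(b)` → prints {'x': [5, 6, 662], 'y': [5, 6], 'z': [5, 8]}

Answer:
{'x': [5, 6, 662], 'y': [5, 6]}
{'x': [5, 6, 662], 'y': [5, 6], 'z': [5, 8]}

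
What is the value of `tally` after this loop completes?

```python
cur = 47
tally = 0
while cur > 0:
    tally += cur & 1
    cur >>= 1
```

Count set bits in 47 (binary: 0b101111)
`tally` takes the values: 0 → 1 → 2 → 3 → 4 → 5

Answer: 5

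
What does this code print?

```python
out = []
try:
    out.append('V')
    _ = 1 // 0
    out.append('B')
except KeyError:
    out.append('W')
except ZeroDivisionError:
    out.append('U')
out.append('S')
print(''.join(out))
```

Execution trace: 'V' (try body) → 'U' (except ZeroDivisionError) → 'S' (after the try/except). Output: VUS

Answer: VUS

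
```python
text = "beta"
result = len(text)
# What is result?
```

Trace:
`text = "beta"` → text = 'beta'
`result = len(text)` → result = 4
So result = 4

Answer: 4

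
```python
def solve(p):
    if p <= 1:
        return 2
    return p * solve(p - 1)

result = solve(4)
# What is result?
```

solve(4) = 4 * 3 * 2 * 2 = 48

Answer: 48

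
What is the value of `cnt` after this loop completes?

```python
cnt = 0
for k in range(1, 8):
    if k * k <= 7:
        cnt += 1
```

Count numbers where k² ≤ 7
`cnt` takes the values: 0 → 1 → 2

Answer: 2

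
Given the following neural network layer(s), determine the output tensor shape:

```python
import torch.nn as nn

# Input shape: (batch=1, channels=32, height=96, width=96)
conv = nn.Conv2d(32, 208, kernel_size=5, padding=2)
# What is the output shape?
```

Input: (1, 32, 96, 96) -> Output: (1, 208, 96, 96)

Answer: (1, 208, 96, 96)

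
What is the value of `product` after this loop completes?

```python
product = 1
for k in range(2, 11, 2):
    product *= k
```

Product of even numbers 2 to 10
`product` takes the values: 1 → 2 → 8 → 48 → 384 → 3840

Answer: 3840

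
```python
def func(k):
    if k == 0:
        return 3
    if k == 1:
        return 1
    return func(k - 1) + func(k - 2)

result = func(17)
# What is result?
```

Build up from base cases: func(0)=3, func(1)=1, func(2)=4, func(3)=5, func(4)=9, func(5)=14, func(6)=23, ..., func(17)=4558

Answer: 4558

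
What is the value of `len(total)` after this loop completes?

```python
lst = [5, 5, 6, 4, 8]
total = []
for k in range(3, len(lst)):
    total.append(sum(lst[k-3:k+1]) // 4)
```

Number of 4-element averages
`total` takes the values: [] → [5] → [5, 5]
So `len(total)` = 2

Answer: 2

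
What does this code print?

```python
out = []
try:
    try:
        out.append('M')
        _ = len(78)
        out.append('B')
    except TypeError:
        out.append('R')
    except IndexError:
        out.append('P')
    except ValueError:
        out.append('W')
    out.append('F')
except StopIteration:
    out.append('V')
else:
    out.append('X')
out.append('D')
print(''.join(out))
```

Execution trace: 'M' (inner try body) → 'R' (inner except TypeError) → 'F' (try body, no exception) → 'X' (else) → 'D' (after the try/except). Output: MRFXD

Answer: MRFXD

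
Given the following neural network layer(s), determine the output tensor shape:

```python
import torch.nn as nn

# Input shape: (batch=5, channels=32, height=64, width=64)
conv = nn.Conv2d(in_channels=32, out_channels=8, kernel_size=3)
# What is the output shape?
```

Input: (5, 32, 64, 64) -> Output: (5, 8, 62, 62)

Answer: (5, 8, 62, 62)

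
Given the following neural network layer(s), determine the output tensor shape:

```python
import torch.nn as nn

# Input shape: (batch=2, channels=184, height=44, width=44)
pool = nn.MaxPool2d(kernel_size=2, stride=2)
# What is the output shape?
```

Input: (2, 184, 44, 44) -> Output: (2, 184, 22, 22)

Answer: (2, 184, 22, 22)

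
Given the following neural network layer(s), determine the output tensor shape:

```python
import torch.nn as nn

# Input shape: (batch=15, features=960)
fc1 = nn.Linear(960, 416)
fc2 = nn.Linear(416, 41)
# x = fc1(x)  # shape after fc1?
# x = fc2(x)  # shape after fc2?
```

Input: (15, 960) -> after fc1: (15, 416) -> Output: (15, 41)

Answer: (15, 41)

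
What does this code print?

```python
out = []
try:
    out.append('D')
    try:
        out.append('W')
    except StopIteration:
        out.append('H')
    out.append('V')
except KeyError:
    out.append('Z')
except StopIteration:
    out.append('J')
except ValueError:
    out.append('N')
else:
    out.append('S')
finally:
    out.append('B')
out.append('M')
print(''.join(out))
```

Execution trace: 'D' (try body) → 'W' (inner try body, no exception) → 'V' (try body, no exception) → 'S' (else) → 'B' (finally) → 'M' (after the try/except). Output: DWVSBM

Answer: DWVSBM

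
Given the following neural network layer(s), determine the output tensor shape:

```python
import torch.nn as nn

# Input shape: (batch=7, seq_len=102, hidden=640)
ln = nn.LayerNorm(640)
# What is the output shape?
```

Input: (7, 102, 640) -> Output: (7, 102, 640)

Answer: (7, 102, 640)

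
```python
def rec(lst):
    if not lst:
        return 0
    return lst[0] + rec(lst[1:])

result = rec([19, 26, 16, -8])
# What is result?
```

19 + 26 + 16 + (-8) + 0 = 53

Answer: 53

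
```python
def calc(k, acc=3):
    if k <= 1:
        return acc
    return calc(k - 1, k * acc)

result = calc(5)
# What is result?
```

Accumulator trace (n, acc): (5, 3) -> (4, 15) -> (3, 60) -> (2, 180) -> (1, 360) -> return 360

Answer: 360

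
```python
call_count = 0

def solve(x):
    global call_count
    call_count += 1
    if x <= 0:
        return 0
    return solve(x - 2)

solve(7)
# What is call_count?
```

Linear recursion stepping by 2: 5 calls from x=7 down to ≤0.

Answer: 5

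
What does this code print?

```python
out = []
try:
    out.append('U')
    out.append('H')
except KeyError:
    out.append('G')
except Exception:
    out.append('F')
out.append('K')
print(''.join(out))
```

Execution trace: 'U' (try body) → 'H' (try body, no exception) → 'K' (after the try/except). Output: UHK

Answer: UHK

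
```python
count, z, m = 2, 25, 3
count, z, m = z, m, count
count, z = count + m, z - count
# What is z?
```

Trace:
`count, z, m = 2, 25, 3` → count = 2; z = 25; m = 3
`count, z, m = z, m, count` → count = 25; z = 3; m = 2
`count, z = count + m, z - count` → count = 27; z = -22
So z = -22

Answer: -22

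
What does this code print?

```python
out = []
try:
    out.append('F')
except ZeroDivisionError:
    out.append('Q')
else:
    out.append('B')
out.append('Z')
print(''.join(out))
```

Execution trace: 'F' (try body, no exception) → 'B' (else) → 'Z' (after the try/except). Output: FBZ

Answer: FBZ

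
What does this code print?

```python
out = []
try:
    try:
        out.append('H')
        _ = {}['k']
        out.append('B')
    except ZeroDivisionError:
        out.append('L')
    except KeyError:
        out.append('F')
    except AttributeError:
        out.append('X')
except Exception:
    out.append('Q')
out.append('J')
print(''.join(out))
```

Execution trace: 'H' (inner try body) → 'F' (inner except KeyError) → 'J' (after the try/except). Output: HFJ

Answer: HFJ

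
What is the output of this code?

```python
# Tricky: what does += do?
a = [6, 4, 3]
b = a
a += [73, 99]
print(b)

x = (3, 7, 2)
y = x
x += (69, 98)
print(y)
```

Key concept: += behavior differs for mutable vs immutable.
Step by step:
`a = [6, 4, 3]` → a = [6, 4, 3]
`b = a` → b = [6, 4, 3] (same object as a)
`a += [73, 99]` → a = [6, 4, 3, 73, 99] (same object as b); b = [6, 4, 3, 73, 99] (same object as a)
`print(b)` → prints [6, 4, 3, 73, 99]
`x = (3, 7, 2)` → x = (3, 7, 2)
`y = x` → y = (3, 7, 2)
`x += (69, 98)` → x = (3, 7, 2, 69, 98)
`print(y)` → prints (3, 7, 2)

Answer:
[6, 4, 3, 73, 99]
(3, 7, 2)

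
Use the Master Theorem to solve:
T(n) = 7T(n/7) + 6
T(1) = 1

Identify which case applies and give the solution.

a=7, b=7, f(n)=6. log_7(7) = 1. Since c=0 < 1, Case 1 applies: T(n) = Θ(n^log_b(a)) = O(n).

Answer: O(n) - Case 1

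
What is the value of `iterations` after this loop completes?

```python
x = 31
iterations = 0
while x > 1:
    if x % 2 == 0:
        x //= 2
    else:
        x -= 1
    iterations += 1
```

Steps to reduce 31 to 1
`iterations` takes the values: 0 → 1 → 2 → 3 → 4 → 5 → 6 → 7 → 8

Answer: 8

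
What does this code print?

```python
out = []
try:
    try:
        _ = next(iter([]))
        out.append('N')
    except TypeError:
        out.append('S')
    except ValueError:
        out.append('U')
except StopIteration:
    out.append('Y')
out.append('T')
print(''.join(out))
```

Execution trace: 'Y' (outer except StopIteration) → 'T' (after the try/except). Output: YT

Answer: YT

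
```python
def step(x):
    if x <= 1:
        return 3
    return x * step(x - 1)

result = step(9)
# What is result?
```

step(9) = 9 * 8 * 7 * 6 * 5 * 4 * 3 * 2 * 3 = 1088640

Answer: 1088640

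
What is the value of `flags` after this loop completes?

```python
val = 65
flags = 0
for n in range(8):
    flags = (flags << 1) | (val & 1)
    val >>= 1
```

Reverse lowest 8 bits of 65
`flags` takes the values: 0 → 1 → 2 → 4 → 8 → 16 → 32 → 65 → 130

Answer: 130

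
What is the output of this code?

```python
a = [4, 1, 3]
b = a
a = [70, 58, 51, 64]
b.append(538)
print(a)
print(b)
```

Key concept: rebinding vs mutation: a is rebound to a new list, b still points at the original.
Step by step:
`a = [4, 1, 3]` → a = [4, 1, 3]
`b = a` → b = [4, 1, 3] (same object as a)
`a = [70, 58, 51, 64]` → a = [70, 58, 51, 64]
`b.append(538)` → b = [4, 1, 3, 538]
`print(a)` → prints [70, 58, 51, 64]
`print(b)` → prints [4, 1, 3, 538]

Answer:
[70, 58, 51, 64]
[4, 1, 3, 538]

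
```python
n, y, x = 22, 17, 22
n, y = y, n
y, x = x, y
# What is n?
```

Trace:
`n, y, x = 22, 17, 22` → n = 22; y = 17; x = 22
`n, y = y, n` → n = 17; y = 22
`y, x = x, y` → y = 22; x = 22
So n = 17

Answer: 17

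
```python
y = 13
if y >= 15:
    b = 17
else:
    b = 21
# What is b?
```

Trace:
`y = 13` → y = 13
`if y >= 15: ...` → y >= 15 is False, take else branch → b = 21
So b = 21

Answer: 21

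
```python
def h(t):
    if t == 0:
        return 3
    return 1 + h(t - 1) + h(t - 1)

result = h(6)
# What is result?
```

h(t) = 1 + 2·h(t-1), h(0)=3. Closed form: (3+1)·2^6 - 1 = 255.

Answer: 255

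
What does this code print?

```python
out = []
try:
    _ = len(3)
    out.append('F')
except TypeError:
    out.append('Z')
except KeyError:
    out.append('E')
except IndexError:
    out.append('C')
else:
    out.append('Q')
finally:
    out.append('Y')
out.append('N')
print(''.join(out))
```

Execution trace: 'Z' (except TypeError) → 'Y' (finally) → 'N' (after the try/except). Output: ZYN

Answer: ZYN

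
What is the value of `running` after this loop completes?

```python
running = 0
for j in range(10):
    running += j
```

Sum of 0 to 9 = 45
`running` takes the values: 0 → 1 → 3 → 6 → 10 → 15 → 21 → 28 → 36 → 45

Answer: 45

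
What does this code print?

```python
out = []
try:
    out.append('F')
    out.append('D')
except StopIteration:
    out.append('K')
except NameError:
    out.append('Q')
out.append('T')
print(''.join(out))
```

Execution trace: 'F' (try body) → 'D' (try body, no exception) → 'T' (after the try/except). Output: FDT

Answer: FDT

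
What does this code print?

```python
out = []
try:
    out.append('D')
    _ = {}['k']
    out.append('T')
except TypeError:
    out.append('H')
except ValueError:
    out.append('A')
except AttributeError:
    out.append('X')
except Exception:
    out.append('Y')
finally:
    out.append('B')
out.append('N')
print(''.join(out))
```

Execution trace: 'D' (try body) → 'Y' (except Exception) → 'B' (finally) → 'N' (after the try/except). Output: DYBN

Answer: DYBN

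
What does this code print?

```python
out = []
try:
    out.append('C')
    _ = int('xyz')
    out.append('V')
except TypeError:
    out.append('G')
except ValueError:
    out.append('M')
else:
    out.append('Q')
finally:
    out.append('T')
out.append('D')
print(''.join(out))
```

Execution trace: 'C' (try body) → 'M' (except ValueError) → 'T' (finally) → 'D' (after the try/except). Output: CMTD

Answer: CMTD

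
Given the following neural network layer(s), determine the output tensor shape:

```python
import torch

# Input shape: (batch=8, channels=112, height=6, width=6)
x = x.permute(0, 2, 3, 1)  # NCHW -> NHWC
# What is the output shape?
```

Input: (8, 112, 6, 6) -> Output: (8, 6, 6, 112)

Answer: (8, 6, 6, 112)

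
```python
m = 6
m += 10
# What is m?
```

Trace:
`m = 6` → m = 6
`m += 10` → m = 16
So m = 16

Answer: 16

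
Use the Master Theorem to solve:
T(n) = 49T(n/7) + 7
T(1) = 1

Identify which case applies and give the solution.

a=49, b=7, f(n)=7. log_7(49) = 2. Since c=0 < 2, Case 1 applies: T(n) = Θ(n^log_b(a)) = O(n^2).

Answer: O(n^2) - Case 1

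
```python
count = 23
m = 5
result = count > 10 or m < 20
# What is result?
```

Trace:
`count = 23` → count = 23
`m = 5` → m = 5
`result = count > 10 or m < 20` → result = True
So result = True

Answer: True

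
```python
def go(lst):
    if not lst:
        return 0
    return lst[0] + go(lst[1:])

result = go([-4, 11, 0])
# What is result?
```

(-4) + 11 + 0 + 0 = 7

Answer: 7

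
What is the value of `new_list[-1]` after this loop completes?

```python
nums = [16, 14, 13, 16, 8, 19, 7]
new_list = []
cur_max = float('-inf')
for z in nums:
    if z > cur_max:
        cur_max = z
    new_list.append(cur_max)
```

Running max ends at 19
`new_list` takes the values: [] → [16] → [16, 16] → [16, 16, 16] → [16, 16, 16, 16] → [16, 16, 16, 16, 16] → [16, 16, 16, 16, 16, 19] → [16, 16, 16, 16, 16, 19, 19]
So `new_list[-1]` = 19

Answer: 19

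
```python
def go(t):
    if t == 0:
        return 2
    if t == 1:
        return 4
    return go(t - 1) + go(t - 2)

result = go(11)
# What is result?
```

Build up from base cases: go(0)=2, go(1)=4, go(2)=6, go(3)=10, go(4)=16, go(5)=26, go(6)=42, ..., go(11)=466

Answer: 466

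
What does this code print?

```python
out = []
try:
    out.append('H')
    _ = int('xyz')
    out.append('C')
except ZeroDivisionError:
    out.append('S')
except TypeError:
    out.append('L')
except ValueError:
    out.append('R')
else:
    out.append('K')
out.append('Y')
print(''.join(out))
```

Execution trace: 'H' (try body) → 'R' (except ValueError) → 'Y' (after the try/except). Output: HRY

Answer: HRY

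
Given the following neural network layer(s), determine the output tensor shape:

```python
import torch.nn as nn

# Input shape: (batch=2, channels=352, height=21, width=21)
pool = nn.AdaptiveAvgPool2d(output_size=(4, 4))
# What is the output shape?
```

Input: (2, 352, 21, 21) -> Output: (2, 352, 4, 4)

Answer: (2, 352, 4, 4)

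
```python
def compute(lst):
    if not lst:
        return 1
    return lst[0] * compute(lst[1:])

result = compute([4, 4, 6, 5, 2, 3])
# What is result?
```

Product over [4, 4, 6, 5, 2, 3] = 4 * 4 * 6 * 5 * 2 * 3 = 2880

Answer: 2880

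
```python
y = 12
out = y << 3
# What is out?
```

Trace:
`y = 12` → y = 12
`out = y << 3` → out = 96
So out = 96

Answer: 96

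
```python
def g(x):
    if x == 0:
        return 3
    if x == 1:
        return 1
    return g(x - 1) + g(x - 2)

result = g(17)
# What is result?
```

Build up from base cases: g(0)=3, g(1)=1, g(2)=4, g(3)=5, g(4)=9, g(5)=14, g(6)=23, ..., g(17)=4558

Answer: 4558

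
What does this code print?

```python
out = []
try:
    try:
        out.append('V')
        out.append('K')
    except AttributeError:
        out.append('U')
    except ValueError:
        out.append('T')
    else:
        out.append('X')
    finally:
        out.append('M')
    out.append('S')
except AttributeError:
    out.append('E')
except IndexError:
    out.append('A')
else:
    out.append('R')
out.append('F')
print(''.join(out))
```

Execution trace: 'V' (inner try body) → 'K' (inner try body, no exception) → 'X' (inner else) → 'M' (inner finally) → 'S' (try body, no exception) → 'R' (else) → 'F' (after the try/except). Output: VKXMSRF

Answer: VKXMSRF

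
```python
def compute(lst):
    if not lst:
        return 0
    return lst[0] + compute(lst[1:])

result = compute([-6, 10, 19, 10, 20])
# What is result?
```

(-6) + 10 + 19 + 10 + 20 + 0 = 53

Answer: 53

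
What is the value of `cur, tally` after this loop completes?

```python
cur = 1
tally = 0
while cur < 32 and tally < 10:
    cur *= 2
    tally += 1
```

Double until >= 32 or 10 iterations
`cur, tally` takes the values: (1, 0) → (2, 0) → (2, 1) → (4, 1) → (4, 2) → (8, 2) → (8, 3) → (16, 3) → (16, 4) → (32, 4) → (32, 5)

Answer: 32, 5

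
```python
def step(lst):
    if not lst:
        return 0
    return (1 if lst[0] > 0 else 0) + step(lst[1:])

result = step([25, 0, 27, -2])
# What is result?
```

Count of positive elements in [25, 0, 27, -2] = 2

Answer: 2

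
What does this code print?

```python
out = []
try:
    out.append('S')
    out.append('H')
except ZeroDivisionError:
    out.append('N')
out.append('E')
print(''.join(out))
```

Execution trace: 'S' (try body) → 'H' (try body, no exception) → 'E' (after the try/except). Output: SHE

Answer: SHE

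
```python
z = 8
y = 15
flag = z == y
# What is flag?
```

Trace:
`z = 8` → z = 8
`y = 15` → y = 15
`flag = z == y` → flag = False
So flag = False

Answer: False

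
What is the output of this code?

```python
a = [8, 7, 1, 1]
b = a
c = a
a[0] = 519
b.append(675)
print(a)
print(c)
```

Key concept: multiple aliases.
Step by step:
`a = [8, 7, 1, 1]` → a = [8, 7, 1, 1]
`b = a` → b = [8, 7, 1, 1] (same object as a)
`c = a` → c = [8, 7, 1, 1] (same object as a, b)
`a[0] = 519` → a = [519, 7, 1, 1] (same object as b, c); b = [519, 7, 1, 1] (same object as a, c); c = [519, 7, 1, 1] (same object as a, b)
`b.append(675)` → a = [519, 7, 1, 1, 675] (same object as b, c); b = [519, 7, 1, 1, 675] (same object as a, c); c = [519, 7, 1, 1, 675] (same object as a, b)
`print(a)` → prints [519, 7, 1, 1, 675]
`print(c)` → prints [519, 7, 1, 1, 675]

Answer:
[519, 7, 1, 1, 675]
[519, 7, 1, 1, 675]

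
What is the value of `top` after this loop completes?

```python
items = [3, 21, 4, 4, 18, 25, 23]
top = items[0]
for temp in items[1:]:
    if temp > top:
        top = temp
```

Maximum of [3, 21, 4, 4, 18, 25, 23]
`top` takes the values: 3 → 21 → 25

Answer: 25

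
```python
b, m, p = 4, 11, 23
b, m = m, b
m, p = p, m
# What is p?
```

Trace:
`b, m, p = 4, 11, 23` → b = 4; m = 11; p = 23
`b, m = m, b` → b = 11; m = 4
`m, p = p, m` → m = 23; p = 4
So p = 4

Answer: 4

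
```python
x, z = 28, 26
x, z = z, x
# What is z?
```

Trace:
`x, z = 28, 26` → x = 28; z = 26
`x, z = z, x` → x = 26; z = 28
So z = 28

Answer: 28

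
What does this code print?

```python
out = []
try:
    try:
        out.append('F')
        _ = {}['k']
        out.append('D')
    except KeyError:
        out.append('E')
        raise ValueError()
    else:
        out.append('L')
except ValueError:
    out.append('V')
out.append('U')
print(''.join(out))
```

Execution trace: 'F' (inner try body) → 'E' (inner except KeyError) → 'V' (outer except ValueError) → 'U' (after the try/except). Output: FEVU

Answer: FEVU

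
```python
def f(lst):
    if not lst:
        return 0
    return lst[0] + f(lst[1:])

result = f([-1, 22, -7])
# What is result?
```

(-1) + 22 + (-7) + 0 = 14

Answer: 14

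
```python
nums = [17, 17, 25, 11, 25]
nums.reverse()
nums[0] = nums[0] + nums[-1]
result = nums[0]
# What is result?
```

Trace:
`nums = [17, 17, 25, 11, 25]` → nums = [17, 17, 25, 11, 25]
`nums.reverse()` → nums = [25, 11, 25, 17, 17]
`nums[0] = nums[0] + nums[-1]` → nums = [42, 11, 25, 17, 17]
`result = nums[0]` → result = 42
So result = 42

Answer: 42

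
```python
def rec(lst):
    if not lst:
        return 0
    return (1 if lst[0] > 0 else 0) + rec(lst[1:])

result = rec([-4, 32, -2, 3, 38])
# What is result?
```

Count of positive elements in [-4, 32, -2, 3, 38] = 3

Answer: 3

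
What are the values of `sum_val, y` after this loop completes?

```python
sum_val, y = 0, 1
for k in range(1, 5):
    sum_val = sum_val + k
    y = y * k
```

Sum and factorial of 1 to 4
`sum_val, y` takes the values: (0, 1) → (1, 1) → (3, 1) → (3, 2) → (6, 2) → (6, 6) → (10, 6) → (10, 24)

Answer: 10, 24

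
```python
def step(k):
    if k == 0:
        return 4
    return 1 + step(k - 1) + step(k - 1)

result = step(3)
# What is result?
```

step(k) = 1 + 2·step(k-1), step(0)=4. Closed form: (4+1)·2^3 - 1 = 39.

Answer: 39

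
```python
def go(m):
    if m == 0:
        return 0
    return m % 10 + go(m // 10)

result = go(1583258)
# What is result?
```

Sum of digits of 1583258: 8 + 5 + 2 + 3 + 8 + 5 + 1 = 32

Answer: 32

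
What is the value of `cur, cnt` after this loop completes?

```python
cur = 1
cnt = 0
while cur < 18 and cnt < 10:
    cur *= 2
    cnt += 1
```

Double until >= 18 or 10 iterations
`cur, cnt` takes the values: (1, 0) → (2, 0) → (2, 1) → (4, 1) → (4, 2) → (8, 2) → (8, 3) → (16, 3) → (16, 4) → (32, 4) → (32, 5)

Answer: 32, 5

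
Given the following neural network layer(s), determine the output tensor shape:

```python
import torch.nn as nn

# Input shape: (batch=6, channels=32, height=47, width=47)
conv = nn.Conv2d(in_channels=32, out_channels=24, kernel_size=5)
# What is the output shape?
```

Input: (6, 32, 47, 47) -> Output: (6, 24, 43, 43)

Answer: (6, 24, 43, 43)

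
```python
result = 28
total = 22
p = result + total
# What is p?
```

Trace:
`result = 28` → result = 28
`total = 22` → total = 22
`p = result + total` → p = 50
So p = 50

Answer: 50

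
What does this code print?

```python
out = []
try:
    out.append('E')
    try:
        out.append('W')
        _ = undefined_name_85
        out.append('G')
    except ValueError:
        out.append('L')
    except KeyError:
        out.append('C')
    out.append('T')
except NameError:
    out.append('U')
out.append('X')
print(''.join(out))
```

Execution trace: 'E' (try body) → 'W' (inner try body) → 'U' (except NameError) → 'X' (after the try/except). Output: EWUX

Answer: EWUX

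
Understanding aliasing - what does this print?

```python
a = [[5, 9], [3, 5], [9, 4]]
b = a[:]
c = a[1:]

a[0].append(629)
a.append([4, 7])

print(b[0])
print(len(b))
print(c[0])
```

Key concept: slice with nested mutation.
Step by step:
`a = [[5, 9], [3, 5], [9, 4]]` → a = [[5, 9], [3, 5], [9, 4]]
`b = a[:]` → b = [[5, 9], [3, 5], [9, 4]]
`c = a[1:]` → c = [[3, 5], [9, 4]]
`a[0].append(629)` → a = [[5, 9, 629], [3, 5], [9, 4]]; b = [[5, 9, 629], [3, 5], [9, 4]]
`a.append([4, 7])` → a = [[5, 9, 629], [3, 5], [9, 4], [4, 7]]
`print(b[0])` → prints [5, 9, 629]
`print(len(b))` → prints 3
`print(c[0])` → prints [3, 5]

Answer:
[5, 9, 629]
3
[3, 5]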